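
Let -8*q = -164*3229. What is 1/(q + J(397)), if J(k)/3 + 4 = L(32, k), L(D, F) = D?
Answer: 2/132557 ≈ 1.5088e-5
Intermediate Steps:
J(k) = 84 (J(k) = -12 + 3*32 = -12 + 96 = 84)
q = 132389/2 (q = -(-41)*3229/2 = -⅛*(-529556) = 132389/2 ≈ 66195.)
1/(q + J(397)) = 1/(132389/2 + 84) = 1/(132557/2) = 2/132557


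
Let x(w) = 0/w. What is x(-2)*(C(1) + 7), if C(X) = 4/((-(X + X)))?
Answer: 0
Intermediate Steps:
C(X) = -2/X (C(X) = 4/((-2*X)) = 4*(-1/(2*X)) = -2/X)
x(w) = 0
x(-2)*(C(1) + 7) = 0*(-2/1 + 7) = 0*(-2*1 + 7) = 0*(-2 + 7) = 0*5 = 0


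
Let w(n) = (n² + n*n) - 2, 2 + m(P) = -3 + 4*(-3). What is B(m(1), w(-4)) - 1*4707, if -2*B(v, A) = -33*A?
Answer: -4212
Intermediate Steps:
m(P) = -17 (m(P) = -2 + (-3 + 4*(-3)) = -2 + (-3 - 12) = -2 - 15 = -17)
w(n) = -2 + 2*n² (w(n) = (n² + n²) - 2 = 2*n² - 2 = -2 + 2*n²)
B(v, A) = 33*A/2 (B(v, A) = -(-33)*A/2 = 33*A/2)
B(m(1), w(-4)) - 1*4707 = 33*(-2 + 2*(-4)²)/2 - 1*4707 = 33*(-2 + 2*16)/2 - 4707 = 33*(-2 + 32)/2 - 4707 = (33/2)*30 - 4707 = 495 - 4707 = -4212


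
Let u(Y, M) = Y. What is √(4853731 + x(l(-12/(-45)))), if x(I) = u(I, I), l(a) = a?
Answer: √1092089535/15 ≈ 2203.1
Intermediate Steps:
x(I) = I
√(4853731 + x(l(-12/(-45)))) = √(4853731 - 12/(-45)) = √(4853731 - 12*(-1/45)) = √(4853731 + 4/15) = √(72805969/15) = √1092089535/15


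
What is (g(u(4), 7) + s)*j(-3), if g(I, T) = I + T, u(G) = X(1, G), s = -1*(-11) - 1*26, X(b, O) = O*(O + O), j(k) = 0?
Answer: 0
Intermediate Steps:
X(b, O) = 2*O**2 (X(b, O) = O*(2*O) = 2*O**2)
s = -15 (s = 11 - 26 = -15)
u(G) = 2*G**2
(g(u(4), 7) + s)*j(-3) = ((2*4**2 + 7) - 15)*0 = ((2*16 + 7) - 15)*0 = ((32 + 7) - 15)*0 = (39 - 15)*0 = 24*0 = 0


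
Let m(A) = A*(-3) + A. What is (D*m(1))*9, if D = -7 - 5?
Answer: 216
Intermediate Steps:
m(A) = -2*A (m(A) = -3*A + A = -2*A)
D = -12
(D*m(1))*9 = -(-24)*9 = -12*(-2)*9 = 24*9 = 216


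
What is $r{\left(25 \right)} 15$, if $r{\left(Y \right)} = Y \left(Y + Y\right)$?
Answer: $18750$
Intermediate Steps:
$r{\left(Y \right)} = 2 Y^{2}$ ($r{\left(Y \right)} = Y 2 Y = 2 Y^{2}$)
$r{\left(25 \right)} 15 = 2 \cdot 25^{2} \cdot 15 = 2 \cdot 625 \cdot 15 = 1250 \cdot 15 = 18750$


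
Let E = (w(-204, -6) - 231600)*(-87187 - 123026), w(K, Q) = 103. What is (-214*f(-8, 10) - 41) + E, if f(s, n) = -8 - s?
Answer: 48663678820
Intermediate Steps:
E = 48663678861 (E = (103 - 231600)*(-87187 - 123026) = -231497*(-210213) = 48663678861)
(-214*f(-8, 10) - 41) + E = (-214*(-8 - 1*(-8)) - 41) + 48663678861 = (-214*(-8 + 8) - 41) + 48663678861 = (-214*0 - 41) + 48663678861 = (0 - 41) + 48663678861 = -41 + 48663678861 = 48663678820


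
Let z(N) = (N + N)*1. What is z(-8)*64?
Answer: -1024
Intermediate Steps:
z(N) = 2*N (z(N) = (2*N)*1 = 2*N)
z(-8)*64 = (2*(-8))*64 = -16*64 = -1024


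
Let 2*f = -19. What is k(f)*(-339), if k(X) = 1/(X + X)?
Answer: 339/19 ≈ 17.842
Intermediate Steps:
f = -19/2 (f = (½)*(-19) = -19/2 ≈ -9.5000)
k(X) = 1/(2*X)
k(f)*(-339) = (1/(2*(-19/2)))*(-339) = ((½)*(-2/19))*(-339) = -1/19*(-339) = 339/19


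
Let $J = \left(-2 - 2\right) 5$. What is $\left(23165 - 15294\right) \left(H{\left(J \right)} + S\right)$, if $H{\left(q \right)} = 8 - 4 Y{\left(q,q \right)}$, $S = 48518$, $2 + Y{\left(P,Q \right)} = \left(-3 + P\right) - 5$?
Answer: $382892666$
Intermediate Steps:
$Y{\left(P,Q \right)} = -10 + P$ ($Y{\left(P,Q \right)} = -2 + \left(\left(-3 + P\right) - 5\right) = -2 + \left(-8 + P\right) = -10 + P$)
$J = -20$ ($J = \left(-4\right) 5 = -20$)
$H{\left(q \right)} = 48 - 4 q$ ($H{\left(q \right)} = 8 - 4 \left(-10 + q\right) = 8 - \left(-40 + 4 q\right) = 48 - 4 q$)
$\left(23165 - 15294\right) \left(H{\left(J \right)} + S\right) = \left(23165 - 15294\right) \left(\left(48 - -80\right) + 48518\right) = 7871 \left(\left(48 + 80\right) + 48518\right) = 7871 \left(128 + 48518\right) = 7871 \cdot 48646 = 382892666$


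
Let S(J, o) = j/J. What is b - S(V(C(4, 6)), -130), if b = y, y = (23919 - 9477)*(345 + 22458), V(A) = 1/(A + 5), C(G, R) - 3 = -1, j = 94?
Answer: 329320268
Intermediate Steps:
C(G, R) = 2 (C(G, R) = 3 - 1 = 2)
V(A) = 1/(5 + A)
S(J, o) = 94/J
y = 329320926 (y = 14442*22803 = 329320926)
b = 329320926
b - S(V(C(4, 6)), -130) = 329320926 - 94/(1/(5 + 2)) = 329320926 - 94/(1/7) = 329320926 - 94/⅐ = 329320926 - 94*7 = 329320926 - 1*658 = 329320926 - 658 = 329320268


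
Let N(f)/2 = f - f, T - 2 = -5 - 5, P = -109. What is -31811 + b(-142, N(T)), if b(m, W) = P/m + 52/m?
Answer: -4517105/142 ≈ -31811.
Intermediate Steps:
T = -8 (T = 2 + (-5 - 5) = 2 - 10 = -8)
N(f) = 0 (N(f) = 2*(f - f) = 2*0 = 0)
b(m, W) = -57/m (b(m, W) = -109/m + 52/m = -57/m)
-31811 + b(-142, N(T)) = -31811 - 57/(-142) = -31811 - 57*(-1/142) = -31811 + 57/142 = -4517105/142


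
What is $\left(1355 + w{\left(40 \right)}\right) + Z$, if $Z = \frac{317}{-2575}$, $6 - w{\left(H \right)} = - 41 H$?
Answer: $\frac{7727258}{2575} \approx 3000.9$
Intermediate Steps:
$w{\left(H \right)} = 6 + 41 H$ ($w{\left(H \right)} = 6 - - 41 H = 6 + 41 H$)
$Z = - \frac{317}{2575}$ ($Z = 317 \left(- \frac{1}{2575}\right) = - \frac{317}{2575} \approx -0.12311$)
$\left(1355 + w{\left(40 \right)}\right) + Z = \left(1355 + \left(6 + 41 \cdot 40\right)\right) - \frac{317}{2575} = \left(1355 + \left(6 + 1640\right)\right) - \frac{317}{2575} = \left(1355 + 1646\right) - \frac{317}{2575} = 3001 - \frac{317}{2575} = \frac{7727258}{2575}$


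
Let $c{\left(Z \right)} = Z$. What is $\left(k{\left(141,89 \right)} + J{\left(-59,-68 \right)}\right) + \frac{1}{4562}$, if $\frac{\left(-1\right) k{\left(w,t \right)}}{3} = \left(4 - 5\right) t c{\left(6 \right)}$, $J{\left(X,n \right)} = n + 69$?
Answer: $\frac{7312887}{4562} \approx 1603.0$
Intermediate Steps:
$J{\left(X,n \right)} = 69 + n$
$k{\left(w,t \right)} = 18 t$ ($k{\left(w,t \right)} = - 3 \left(4 - 5\right) t 6 = - 3 - t 6 = - 3 \left(- 6 t\right) = 18 t$)
$\left(k{\left(141,89 \right)} + J{\left(-59,-68 \right)}\right) + \frac{1}{4562} = \left(18 \cdot 89 + \left(69 - 68\right)\right) + \frac{1}{4562} = \left(1602 + 1\right) + \frac{1}{4562} = 1603 + \frac{1}{4562} = \frac{7312887}{4562}$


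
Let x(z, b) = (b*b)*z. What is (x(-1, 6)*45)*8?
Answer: -12960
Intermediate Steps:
x(z, b) = z*b² (x(z, b) = b²*z = z*b²)
(x(-1, 6)*45)*8 = (-1*6²*45)*8 = (-1*36*45)*8 = -36*45*8 = -1620*8 = -12960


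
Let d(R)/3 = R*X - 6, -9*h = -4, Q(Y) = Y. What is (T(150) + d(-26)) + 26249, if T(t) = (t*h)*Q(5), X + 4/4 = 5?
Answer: 78757/3 ≈ 26252.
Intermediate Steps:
X = 4 (X = -1 + 5 = 4)
h = 4/9 (h = -1/9*(-4) = 4/9 ≈ 0.44444)
T(t) = 20*t/9 (T(t) = (t*(4/9))*5 = (4*t/9)*5 = 20*t/9)
d(R) = -18 + 12*R (d(R) = 3*(R*4 - 6) = 3*(4*R - 6) = 3*(-6 + 4*R) = -18 + 12*R)
(T(150) + d(-26)) + 26249 = ((20/9)*150 + (-18 + 12*(-26))) + 26249 = (1000/3 + (-18 - 312)) + 26249 = (1000/3 - 330) + 26249 = 10/3 + 26249 = 78757/3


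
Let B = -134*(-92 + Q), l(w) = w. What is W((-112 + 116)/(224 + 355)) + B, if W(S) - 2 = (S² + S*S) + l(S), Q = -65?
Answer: 7053472988/335241 ≈ 21040.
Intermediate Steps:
W(S) = 2 + S + 2*S² (W(S) = 2 + ((S² + S*S) + S) = 2 + ((S² + S²) + S) = 2 + (2*S² + S) = 2 + (S + 2*S²) = 2 + S + 2*S²)
B = 21038 (B = -134*(-92 - 65) = -134*(-157) = 21038)
W((-112 + 116)/(224 + 355)) + B = (2 + (-112 + 116)/(224 + 355) + 2*((-112 + 116)/(224 + 355))²) + 21038 = (2 + 4/579 + 2*(4/579)²) + 21038 = (2 + 4/579 + 2*(16/335241)) + 21038 = (2 + 4/579 + 32/335241) + 21038 = 672830/335241 + 21038 = 7053472988/335241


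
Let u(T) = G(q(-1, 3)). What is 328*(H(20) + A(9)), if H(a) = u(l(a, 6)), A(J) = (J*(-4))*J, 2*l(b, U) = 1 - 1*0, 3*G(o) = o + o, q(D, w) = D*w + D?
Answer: -321440/3 ≈ -1.0715e+5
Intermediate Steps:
q(D, w) = D + D*w
G(o) = 2*o/3 (G(o) = (o + o)/3 = (2*o)/3 = 2*o/3)
l(b, U) = ½ (l(b, U) = (1 - 1*0)/2 = (1 + 0)/2 = (½)*1 = ½)
u(T) = -8/3 (u(T) = 2*(-(1 + 3))/3 = 2*(-1*4)/3 = (⅔)*(-4) = -8/3)
A(J) = -4*J² (A(J) = (-4*J)*J = -4*J²)
H(a) = -8/3
328*(H(20) + A(9)) = 328*(-8/3 - 4*9²) = 328*(-8/3 - 4*81) = 328*(-8/3 - 324) = 328*(-980/3) = -321440/3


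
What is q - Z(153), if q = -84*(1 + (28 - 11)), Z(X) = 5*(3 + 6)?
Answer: -1557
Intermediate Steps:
Z(X) = 45 (Z(X) = 5*9 = 45)
q = -1512 (q = -84*(1 + 17) = -84*18 = -1512)
q - Z(153) = -1512 - 1*45 = -1512 - 45 = -1557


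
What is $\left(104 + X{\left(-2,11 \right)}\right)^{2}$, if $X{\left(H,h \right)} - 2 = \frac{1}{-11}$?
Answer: $\frac{1357225}{121} \approx 11217.0$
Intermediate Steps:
$X{\left(H,h \right)} = \frac{21}{11}$ ($X{\left(H,h \right)} = 2 + \frac{1}{-11} = 2 - \frac{1}{11} = \frac{21}{11}$)
$\left(104 + X{\left(-2,11 \right)}\right)^{2} = \left(104 + \frac{21}{11}\right)^{2} = \left(\frac{1165}{11}\right)^{2} = \frac{1357225}{121}$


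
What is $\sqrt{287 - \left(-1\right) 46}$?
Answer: $3 \sqrt{37} \approx 18.248$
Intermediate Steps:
$\sqrt{287 - \left(-1\right) 46} = \sqrt{287 - -46} = \sqrt{287 + 46} = \sqrt{333} = 3 \sqrt{37}$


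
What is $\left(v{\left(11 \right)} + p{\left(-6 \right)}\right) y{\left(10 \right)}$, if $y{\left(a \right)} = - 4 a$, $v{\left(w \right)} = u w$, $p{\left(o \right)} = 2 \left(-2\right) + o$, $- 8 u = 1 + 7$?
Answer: $840$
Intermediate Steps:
$u = -1$ ($u = - \frac{1 + 7}{8} = \left(- \frac{1}{8}\right) 8 = -1$)
$p{\left(o \right)} = -4 + o$
$v{\left(w \right)} = - w$
$\left(v{\left(11 \right)} + p{\left(-6 \right)}\right) y{\left(10 \right)} = \left(\left(-1\right) 11 - 10\right) \left(\left(-4\right) 10\right) = \left(-11 - 10\right) \left(-40\right) = \left(-21\right) \left(-40\right) = 840$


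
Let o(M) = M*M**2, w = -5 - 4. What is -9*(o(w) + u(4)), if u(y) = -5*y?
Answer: 6741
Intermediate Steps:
w = -9
o(M) = M**3
-9*(o(w) + u(4)) = -9*((-9)**3 - 5*4) = -9*(-729 - 20) = -9*(-749) = 6741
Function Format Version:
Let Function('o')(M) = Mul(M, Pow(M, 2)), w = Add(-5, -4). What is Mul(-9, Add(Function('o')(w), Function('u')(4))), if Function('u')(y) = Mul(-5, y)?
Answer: 6741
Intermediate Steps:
w = -9
Function('o')(M) = Pow(M, 3)
Mul(-9, Add(Function('o')(w), Function('u')(4))) = Mul(-9, Add(Pow(-9, 3), Mul(-5, 4))) = Mul(-9, Add(-729, -20)) = Mul(-9, -749) = 6741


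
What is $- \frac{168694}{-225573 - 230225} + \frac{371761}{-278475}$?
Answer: $- \frac{61235429314}{63464174025} \approx -0.96488$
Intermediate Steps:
$- \frac{168694}{-225573 - 230225} + \frac{371761}{-278475} = - \frac{168694}{-225573 - 230225} + 371761 \left(- \frac{1}{278475}\right) = - \frac{168694}{-455798} - \frac{371761}{278475} = \left(-168694\right) \left(- \frac{1}{455798}\right) - \frac{371761}{278475} = \frac{84347}{227899} - \frac{371761}{278475} = - \frac{61235429314}{63464174025}$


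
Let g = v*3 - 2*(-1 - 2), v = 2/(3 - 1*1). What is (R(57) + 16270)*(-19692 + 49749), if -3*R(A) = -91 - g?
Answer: 490029290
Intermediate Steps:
v = 1 (v = 2/(3 - 1) = 2/2 = 2*(½) = 1)
g = 9 (g = 1*3 - 2*(-1 - 2) = 3 - 2*(-3) = 3 + 6 = 9)
R(A) = 100/3 (R(A) = -(-91 - 1*9)/3 = -(-91 - 9)/3 = -⅓*(-100) = 100/3)
(R(57) + 16270)*(-19692 + 49749) = (100/3 + 16270)*(-19692 + 49749) = (48910/3)*30057 = 490029290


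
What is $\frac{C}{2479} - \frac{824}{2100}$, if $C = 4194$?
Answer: $\frac{1691176}{1301475} \approx 1.2994$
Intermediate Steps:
$\frac{C}{2479} - \frac{824}{2100} = \frac{4194}{2479} - \frac{824}{2100} = 4194 \cdot \frac{1}{2479} - \frac{206}{525} = \frac{4194}{2479} - \frac{206}{525} = \frac{1691176}{1301475}$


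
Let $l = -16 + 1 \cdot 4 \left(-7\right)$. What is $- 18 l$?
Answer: $792$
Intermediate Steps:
$l = -44$ ($l = -16 + 4 \left(-7\right) = -16 - 28 = -44$)
$- 18 l = \left(-18\right) \left(-44\right) = 792$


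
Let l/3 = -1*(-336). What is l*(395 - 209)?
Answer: 187488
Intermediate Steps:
l = 1008 (l = 3*(-1*(-336)) = 3*336 = 1008)
l*(395 - 209) = 1008*(395 - 209) = 1008*186 = 187488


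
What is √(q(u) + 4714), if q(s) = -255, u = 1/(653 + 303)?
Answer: 7*√91 ≈ 66.776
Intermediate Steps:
u = 1/956 ≈ 0.0010460
√(q(u) + 4714) = √(-255 + 4714) = √4459 = 7*√91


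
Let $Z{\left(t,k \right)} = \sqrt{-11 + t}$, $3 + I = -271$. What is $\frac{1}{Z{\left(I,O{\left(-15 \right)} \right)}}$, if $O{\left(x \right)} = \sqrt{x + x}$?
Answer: $- \frac{i \sqrt{285}}{285} \approx - 0.059235 i$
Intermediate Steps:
$I = -274$ ($I = -3 - 271 = -274$)
$O{\left(x \right)} = \sqrt{2} \sqrt{x}$ ($O{\left(x \right)} = \sqrt{2 x} = \sqrt{2} \sqrt{x}$)
$\frac{1}{Z{\left(I,O{\left(-15 \right)} \right)}} = \frac{1}{\sqrt{-11 - 274}} = \frac{1}{\sqrt{-285}} = \frac{1}{i \sqrt{285}} = - \frac{i \sqrt{285}}{285}$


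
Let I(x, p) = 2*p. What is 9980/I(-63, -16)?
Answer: -2495/8 ≈ -311.88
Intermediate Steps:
9980/I(-63, -16) = 9980/((2*(-16))) = 9980/(-32) = 9980*(-1/32) = -2495/8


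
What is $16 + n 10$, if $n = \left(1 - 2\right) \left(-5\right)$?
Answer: $66$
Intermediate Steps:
$n = 5$ ($n = \left(-1\right) \left(-5\right) = 5$)
$16 + n 10 = 16 + 5 \cdot 10 = 16 + 50 = 66$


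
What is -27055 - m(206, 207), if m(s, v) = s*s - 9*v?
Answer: -67628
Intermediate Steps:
m(s, v) = s² - 9*v
-27055 - m(206, 207) = -27055 - (206² - 9*207) = -27055 - (42436 - 1863) = -27055 - 1*40573 = -27055 - 40573 = -67628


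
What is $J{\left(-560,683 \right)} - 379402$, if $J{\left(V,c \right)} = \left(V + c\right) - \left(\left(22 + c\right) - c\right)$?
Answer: $-379301$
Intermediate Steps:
$J{\left(V,c \right)} = -22 + V + c$ ($J{\left(V,c \right)} = \left(V + c\right) - 22 = -22 + V + c$)
$J{\left(-560,683 \right)} - 379402 = \left(-22 - 560 + 683\right) - 379402 = 101 - 379402 = -379301$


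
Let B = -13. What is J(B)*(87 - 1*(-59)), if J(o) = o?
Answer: -1898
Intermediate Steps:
J(B)*(87 - 1*(-59)) = -13*(87 - 1*(-59)) = -13*(87 + 59) = -13*146 = -1898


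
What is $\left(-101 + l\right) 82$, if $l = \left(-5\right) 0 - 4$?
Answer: $-8610$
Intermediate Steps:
$l = -4$ ($l = 0 - 4 = -4$)
$\left(-101 + l\right) 82 = \left(-101 - 4\right) 82 = \left(-105\right) 82 = -8610$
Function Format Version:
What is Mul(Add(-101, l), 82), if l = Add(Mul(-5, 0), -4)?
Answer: -8610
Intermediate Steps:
l = -4 (l = Add(0, -4) = -4)
Mul(Add(-101, l), 82) = Mul(Add(-101, -4), 82) = Mul(-105, 82) = -8610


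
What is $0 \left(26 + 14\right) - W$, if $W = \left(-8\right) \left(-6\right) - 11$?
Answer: $-37$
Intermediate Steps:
$W = 37$ ($W = 48 + \left(-13 + 2\right) = 48 - 11 = 37$)
$0 \left(26 + 14\right) - W = 0 \left(26 + 14\right) - 37 = 0 \cdot 40 - 37 = 0 - 37 = -37$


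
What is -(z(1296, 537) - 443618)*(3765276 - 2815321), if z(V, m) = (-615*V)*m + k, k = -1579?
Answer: 407013612644535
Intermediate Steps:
z(V, m) = -1579 - 615*V*m (z(V, m) = (-615*V)*m - 1579 = -615*V*m - 1579 = -1579 - 615*V*m)
-(z(1296, 537) - 443618)*(3765276 - 2815321) = -((-1579 - 615*1296*537) - 443618)*(3765276 - 2815321) = -((-1579 - 428010480) - 443618)*949955 = -(-428012059 - 443618)*949955 = -(-428455677)*949955 = -1*(-407013612644535) = 407013612644535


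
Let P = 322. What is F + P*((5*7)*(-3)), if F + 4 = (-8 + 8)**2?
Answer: -33814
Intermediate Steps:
F = -4 (F = -4 + (-8 + 8)**2 = -4 + 0**2 = -4 + 0 = -4)
F + P*((5*7)*(-3)) = -4 + 322*((5*7)*(-3)) = -4 + 322*(35*(-3)) = -4 + 322*(-105) = -4 - 33810 = -33814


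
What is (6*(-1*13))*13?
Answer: -1014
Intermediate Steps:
(6*(-1*13))*13 = (6*(-13))*13 = -78*13 = -1014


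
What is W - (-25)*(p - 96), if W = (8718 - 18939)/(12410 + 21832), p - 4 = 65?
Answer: -7707857/11414 ≈ -675.30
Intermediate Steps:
p = 69 (p = 4 + 65 = 69)
W = -3407/11414 (W = -10221/34242 = -10221*1/34242 = -3407/11414 ≈ -0.29849)
W - (-25)*(p - 96) = -3407/11414 - (-25)*(69 - 96) = -3407/11414 - (-25)*(-27) = -3407/11414 - 1*675 = -3407/11414 - 675 = -7707857/11414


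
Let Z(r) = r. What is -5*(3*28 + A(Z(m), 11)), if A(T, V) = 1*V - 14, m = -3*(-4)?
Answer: -405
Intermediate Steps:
m = 12
A(T, V) = -14 + V (A(T, V) = V - 14 = -14 + V)
-5*(3*28 + A(Z(m), 11)) = -5*(3*28 + (-14 + 11)) = -5*(84 - 3) = -5*81 = -405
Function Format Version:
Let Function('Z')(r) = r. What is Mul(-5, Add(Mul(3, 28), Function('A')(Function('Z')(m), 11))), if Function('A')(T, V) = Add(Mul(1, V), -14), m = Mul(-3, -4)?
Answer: -405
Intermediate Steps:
m = 12
Function('A')(T, V) = Add(-14, V) (Function('A')(T, V) = Add(V, -14) = Add(-14, V))
Mul(-5, Add(Mul(3, 28), Function('A')(Function('Z')(m), 11))) = Mul(-5, Add(Mul(3, 28), Add(-14, 11))) = Mul(-5, Add(84, -3)) = Mul(-5, 81) = -405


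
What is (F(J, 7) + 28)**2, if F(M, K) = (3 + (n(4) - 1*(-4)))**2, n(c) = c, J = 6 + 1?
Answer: 22201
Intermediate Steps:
J = 7
F(M, K) = 121 (F(M, K) = (3 + (4 - 1*(-4)))**2 = (3 + (4 + 4))**2 = (3 + 8)**2 = 11**2 = 121)
(F(J, 7) + 28)**2 = (121 + 28)**2 = 149**2 = 22201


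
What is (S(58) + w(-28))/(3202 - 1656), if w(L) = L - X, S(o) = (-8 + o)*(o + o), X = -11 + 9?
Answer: 2887/773 ≈ 3.7348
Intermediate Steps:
X = -2
S(o) = 2*o*(-8 + o) (S(o) = (-8 + o)*(2*o) = 2*o*(-8 + o))
w(L) = 2 + L (w(L) = L - 1*(-2) = L + 2 = 2 + L)
(S(58) + w(-28))/(3202 - 1656) = (2*58*(-8 + 58) + (2 - 28))/(3202 - 1656) = (2*58*50 - 26)/1546 = (5800 - 26)*(1/1546) = 5774*(1/1546) = 2887/773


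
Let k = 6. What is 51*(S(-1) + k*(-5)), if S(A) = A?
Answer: -1581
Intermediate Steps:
51*(S(-1) + k*(-5)) = 51*(-1 + 6*(-5)) = 51*(-1 - 30) = 51*(-31) = -1581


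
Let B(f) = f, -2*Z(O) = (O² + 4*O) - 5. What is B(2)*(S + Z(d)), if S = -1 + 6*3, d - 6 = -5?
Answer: 34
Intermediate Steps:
d = 1 (d = 6 - 5 = 1)
Z(O) = 5/2 - 2*O - O²/2 (Z(O) = -((O² + 4*O) - 5)/2 = -(-5 + O² + 4*O)/2 = 5/2 - 2*O - O²/2)
S = 17 (S = -1 + 18 = 17)
B(2)*(S + Z(d)) = 2*(17 + (5/2 - 2*1 - ½*1²)) = 2*(17 + (5/2 - 2 - ½*1)) = 2*(17 + (5/2 - 2 - ½)) = 2*(17 + 0) = 2*17 = 34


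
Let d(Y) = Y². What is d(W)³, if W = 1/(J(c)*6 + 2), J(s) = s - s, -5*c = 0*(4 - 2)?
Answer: 1/64 ≈ 0.015625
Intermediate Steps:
c = 0 (c = -0*(4 - 2) = -0*2 = -⅕*0 = 0)
J(s) = 0
W = ½ (W = 1/(0*6 + 2) = 1/(0 + 2) = 1/2 = ½ ≈ 0.50000)
d(W)³ = ((½)²)³ = (¼)³ = 1/64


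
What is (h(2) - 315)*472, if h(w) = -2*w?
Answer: -150568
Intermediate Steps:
(h(2) - 315)*472 = (-2*2 - 315)*472 = (-4 - 315)*472 = -319*472 = -150568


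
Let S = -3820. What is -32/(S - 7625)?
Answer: 32/11445 ≈ 0.0027960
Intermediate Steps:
-32/(S - 7625) = -32/(-3820 - 7625) = -32/(-11445) = -32*(-1/11445) = 32/11445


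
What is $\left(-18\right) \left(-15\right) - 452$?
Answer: $-182$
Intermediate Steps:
$\left(-18\right) \left(-15\right) - 452 = 270 - 452 = -182$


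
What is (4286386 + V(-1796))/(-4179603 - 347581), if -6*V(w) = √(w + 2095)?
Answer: -2143193/2263592 + √299/27163104 ≈ -0.94681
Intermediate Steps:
V(w) = -√(2095 + w)/6 (V(w) = -√(w + 2095)/6 = -√(2095 + w)/6)
(4286386 + V(-1796))/(-4179603 - 347581) = (4286386 - √(2095 - 1796)/6)/(-4179603 - 347581) = (4286386 - √299/6)/(-4527184) = (4286386 - √299/6)*(-1/4527184) = -2143193/2263592 + √299/27163104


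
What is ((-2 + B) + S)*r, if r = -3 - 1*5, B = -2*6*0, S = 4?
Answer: -16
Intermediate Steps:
B = 0 (B = -12*0 = 0)
r = -8 (r = -3 - 5 = -8)
((-2 + B) + S)*r = ((-2 + 0) + 4)*(-8) = (-2 + 4)*(-8) = 2*(-8) = -16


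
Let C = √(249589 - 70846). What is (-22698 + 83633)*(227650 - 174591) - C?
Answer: 3233150165 - √178743 ≈ 3.2331e+9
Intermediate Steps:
C = √178743 ≈ 422.78
(-22698 + 83633)*(227650 - 174591) - C = (-22698 + 83633)*(227650 - 174591) - √178743 = 60935*53059 - √178743 = 3233150165 - √178743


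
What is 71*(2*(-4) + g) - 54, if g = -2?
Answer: -764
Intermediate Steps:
71*(2*(-4) + g) - 54 = 71*(2*(-4) - 2) - 54 = 71*(-8 - 2) - 54 = 71*(-10) - 54 = -710 - 54 = -764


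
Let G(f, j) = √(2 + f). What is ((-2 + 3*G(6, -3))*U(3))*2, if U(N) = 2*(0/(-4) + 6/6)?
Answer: -8 + 24*√2 ≈ 25.941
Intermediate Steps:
U(N) = 2 (U(N) = 2*(0*(-¼) + 6*(⅙)) = 2*(0 + 1) = 2*1 = 2)
((-2 + 3*G(6, -3))*U(3))*2 = ((-2 + 3*√(2 + 6))*2)*2 = ((-2 + 3*√8)*2)*2 = ((-2 + 3*(2*√2))*2)*2 = ((-2 + 6*√2)*2)*2 = (-4 + 12*√2)*2 = -8 + 24*√2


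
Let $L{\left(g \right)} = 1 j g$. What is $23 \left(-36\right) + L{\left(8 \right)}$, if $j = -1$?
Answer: $-836$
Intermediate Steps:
$L{\left(g \right)} = - g$ ($L{\left(g \right)} = 1 \left(-1\right) g = - g$)
$23 \left(-36\right) + L{\left(8 \right)} = 23 \left(-36\right) - 8 = -828 - 8 = -836$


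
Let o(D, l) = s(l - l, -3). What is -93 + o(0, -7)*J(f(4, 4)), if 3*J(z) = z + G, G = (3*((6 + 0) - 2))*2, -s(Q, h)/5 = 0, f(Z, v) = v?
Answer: -93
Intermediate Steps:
s(Q, h) = 0 (s(Q, h) = -5*0 = 0)
G = 24 (G = (3*(6 - 2))*2 = (3*4)*2 = 12*2 = 24)
o(D, l) = 0
J(z) = 8 + z/3 (J(z) = (z + 24)/3 = (24 + z)/3 = 8 + z/3)
-93 + o(0, -7)*J(f(4, 4)) = -93 + 0*(8 + (1/3)*4) = -93 + 0*(8 + 4/3) = -93 + 0*(28/3) = -93 + 0 = -93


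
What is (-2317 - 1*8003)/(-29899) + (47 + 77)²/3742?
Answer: 249172232/55941029 ≈ 4.4542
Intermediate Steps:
(-2317 - 1*8003)/(-29899) + (47 + 77)²/3742 = (-2317 - 8003)*(-1/29899) + 124²*(1/3742) = -10320*(-1/29899) + 15376*(1/3742) = 10320/29899 + 7688/1871 = 249172232/55941029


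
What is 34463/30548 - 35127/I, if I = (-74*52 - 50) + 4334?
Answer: -66127108/832433 ≈ -79.438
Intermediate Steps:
I = 436 (I = (-3848 - 50) + 4334 = -3898 + 4334 = 436)
34463/30548 - 35127/I = 34463/30548 - 35127/436 = -66127108/832433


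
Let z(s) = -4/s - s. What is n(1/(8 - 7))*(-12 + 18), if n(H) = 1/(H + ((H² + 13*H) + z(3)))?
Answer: 9/16 ≈ 0.56250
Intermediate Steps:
z(s) = -s - 4/s
n(H) = 1/(-13/3 + H² + 14*H) (n(H) = 1/(H + ((H² + 13*H) + (-1*3 - 4/3))) = 1/(H + ((H² + 13*H) + (-3 - 4*⅓))) = 1/(H + ((H² + 13*H) + (-3 - 4/3))) = 1/(H + ((H² + 13*H) - 13/3)) = 1/(H + (-13/3 + H² + 13*H)) = 1/(-13/3 + H² + 14*H))
n(1/(8 - 7))*(-12 + 18) = (3/(-13 + 3*(1/(8 - 7))² + 42/(8 - 7)))*(-12 + 18) = (3/(-13 + 3*(1/1)² + 42/1))*6 = (3/(-13 + 3*1² + 42*1))*6 = (3/(-13 + 3*1 + 42))*6 = (3/(-13 + 3 + 42))*6 = (3/32)*6 = 9/16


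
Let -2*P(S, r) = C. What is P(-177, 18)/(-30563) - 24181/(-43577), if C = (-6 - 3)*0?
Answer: 24181/43577 ≈ 0.55490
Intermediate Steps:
C = 0 (C = -9*0 = 0)
P(S, r) = 0 (P(S, r) = -½*0 = 0)
P(-177, 18)/(-30563) - 24181/(-43577) = 0/(-30563) - 24181/(-43577) = 0*(-1/30563) - 24181*(-1/43577) = 0 + 24181/43577 = 24181/43577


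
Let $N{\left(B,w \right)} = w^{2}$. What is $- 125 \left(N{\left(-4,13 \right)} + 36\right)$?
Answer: $-25625$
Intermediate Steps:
$- 125 \left(N{\left(-4,13 \right)} + 36\right) = - 125 \left(13^{2} + 36\right) = - 125 \left(169 + 36\right) = \left(-125\right) 205 = -25625$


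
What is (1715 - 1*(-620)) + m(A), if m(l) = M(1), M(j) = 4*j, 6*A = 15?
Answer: 2339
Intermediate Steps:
A = 5/2 (A = (⅙)*15 = 5/2 ≈ 2.5000)
m(l) = 4 (m(l) = 4*1 = 4)
(1715 - 1*(-620)) + m(A) = (1715 - 1*(-620)) + 4 = (1715 + 620) + 4 = 2335 + 4 = 2339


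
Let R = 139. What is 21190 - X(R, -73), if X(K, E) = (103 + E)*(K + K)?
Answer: 12850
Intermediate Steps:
X(K, E) = 2*K*(103 + E) (X(K, E) = (103 + E)*(2*K) = 2*K*(103 + E))
21190 - X(R, -73) = 21190 - 2*139*(103 - 73) = 21190 - 2*139*30 = 21190 - 1*8340 = 21190 - 8340 = 12850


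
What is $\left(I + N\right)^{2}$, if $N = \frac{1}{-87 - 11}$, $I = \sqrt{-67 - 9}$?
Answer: $\frac{\left(1 - 196 i \sqrt{19}\right)^{2}}{9604} \approx -76.0 - 0.17791 i$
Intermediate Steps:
$I = 2 i \sqrt{19}$ ($I = \sqrt{-76} = 2 i \sqrt{19} \approx 8.7178 i$)
$N = - \frac{1}{98}$ ($N = \frac{1}{-98} = - \frac{1}{98} \approx -0.010204$)
$\left(I + N\right)^{2} = \left(2 i \sqrt{19} - \frac{1}{98}\right)^{2} = \left(- \frac{1}{98} + 2 i \sqrt{19}\right)^{2}$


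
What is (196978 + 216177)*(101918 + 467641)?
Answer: 235316148645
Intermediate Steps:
(196978 + 216177)*(101918 + 467641) = 413155*569559 = 235316148645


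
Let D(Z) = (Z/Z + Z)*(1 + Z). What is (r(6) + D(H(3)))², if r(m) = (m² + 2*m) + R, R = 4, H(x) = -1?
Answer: 2704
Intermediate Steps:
D(Z) = (1 + Z)² (D(Z) = (1 + Z)*(1 + Z) = (1 + Z)²)
r(m) = 4 + m² + 2*m (r(m) = (m² + 2*m) + 4 = 4 + m² + 2*m)
(r(6) + D(H(3)))² = ((4 + 6² + 2*6) + (1 + (-1)² + 2*(-1)))² = ((4 + 36 + 12) + (1 + 1 - 2))² = (52 + 0)² = 52² = 2704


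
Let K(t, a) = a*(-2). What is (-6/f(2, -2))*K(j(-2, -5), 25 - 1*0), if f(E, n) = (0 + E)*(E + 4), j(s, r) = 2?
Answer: 25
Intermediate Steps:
f(E, n) = E*(4 + E)
K(t, a) = -2*a
(-6/f(2, -2))*K(j(-2, -5), 25 - 1*0) = (-6*1/(2*(4 + 2)))*(-2*(25 - 1*0)) = (-6/(2*6))*(-2*(25 + 0)) = (-6/12)*(-2*25) = -6*1/12*(-50) = -½*(-50) = 25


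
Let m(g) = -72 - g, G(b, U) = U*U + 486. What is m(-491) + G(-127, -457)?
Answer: 209754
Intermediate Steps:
G(b, U) = 486 + U² (G(b, U) = U² + 486 = 486 + U²)
m(-491) + G(-127, -457) = (-72 - 1*(-491)) + (486 + (-457)²) = (-72 + 491) + (486 + 208849) = 419 + 209335 = 209754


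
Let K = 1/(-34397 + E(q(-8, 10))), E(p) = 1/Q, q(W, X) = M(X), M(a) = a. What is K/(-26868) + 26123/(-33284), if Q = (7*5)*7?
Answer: -1478716767120779/1884071850273792 ≈ -0.78485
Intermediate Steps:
Q = 245 (Q = 35*7 = 245)
q(W, X) = X
E(p) = 1/245
K = -245/8427264 (K = 1/(-34397 + 1/245) = 1/(-8427264/245) = -245/8427264 ≈ -2.9072e-5)
K/(-26868) + 26123/(-33284) = -245/8427264/(-26868) + 26123/(-33284) = -245/8427264*(-1/26868) + 26123*(-1/33284) = 245/226423729152 - 26123/33284 = -1478716767120779/1884071850273792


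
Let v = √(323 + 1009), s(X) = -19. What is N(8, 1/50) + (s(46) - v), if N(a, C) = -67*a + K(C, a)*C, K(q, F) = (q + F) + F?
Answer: -1386699/2500 - 6*√37 ≈ -591.18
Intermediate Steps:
K(q, F) = q + 2*F (K(q, F) = (F + q) + F = q + 2*F)
v = 6*√37 (v = √1332 = 6*√37 ≈ 36.497)
N(a, C) = -67*a + C*(C + 2*a) (N(a, C) = -67*a + (C + 2*a)*C = -67*a + C*(C + 2*a))
N(8, 1/50) + (s(46) - v) = (-67*8 + (1/50 + 2*8)/50) + (-19 - 6*√37) = (-536 + (1/50 + 16)/50) + (-19 - 6*√37) = (-536 + (1/50)*(801/50)) + (-19 - 6*√37) = (-536 + 801/2500) + (-19 - 6*√37) = -1339199/2500 + (-19 - 6*√37) = -1386699/2500 - 6*√37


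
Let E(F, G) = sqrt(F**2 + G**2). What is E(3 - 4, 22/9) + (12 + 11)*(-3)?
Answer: -69 + sqrt(565)/9 ≈ -66.359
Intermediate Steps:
E(3 - 4, 22/9) + (12 + 11)*(-3) = sqrt((3 - 4)**2 + (22/9)**2) + (12 + 11)*(-3) = sqrt((-1)**2 + (22*(1/9))**2) + 23*(-3) = sqrt(1 + (22/9)**2) - 69 = sqrt(1 + 484/81) - 69 = sqrt(565/81) - 69 = sqrt(565)/9 - 69 = -69 + sqrt(565)/9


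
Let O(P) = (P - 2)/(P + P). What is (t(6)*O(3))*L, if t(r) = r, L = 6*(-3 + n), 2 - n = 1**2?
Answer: -12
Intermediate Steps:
n = 1 (n = 2 - 1*1**2 = 2 - 1*1 = 2 - 1 = 1)
O(P) = (-2 + P)/(2*P) (O(P) = (-2 + P)/((2*P)) = (-2 + P)*(1/(2*P)) = (-2 + P)/(2*P))
L = -12 (L = 6*(-3 + 1) = 6*(-2) = -12)
(t(6)*O(3))*L = (6*((1/2)*(-2 + 3)/3))*(-12) = (6*((1/2)*(1/3)*1))*(-12) = (6*(1/6))*(-12) = 1*(-12) = -12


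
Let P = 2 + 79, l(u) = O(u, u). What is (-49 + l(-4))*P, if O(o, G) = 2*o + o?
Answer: -4941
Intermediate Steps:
O(o, G) = 3*o
l(u) = 3*u
P = 81
(-49 + l(-4))*P = (-49 + 3*(-4))*81 = (-49 - 12)*81 = -61*81 = -4941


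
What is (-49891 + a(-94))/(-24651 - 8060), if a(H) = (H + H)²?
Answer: 14547/32711 ≈ 0.44471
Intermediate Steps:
a(H) = 4*H² (a(H) = (2*H)² = 4*H²)
(-49891 + a(-94))/(-24651 - 8060) = (-49891 + 4*(-94)²)/(-24651 - 8060) = (-49891 + 4*8836)/(-32711) = (-49891 + 35344)*(-1/32711) = -14547*(-1/32711) = 14547/32711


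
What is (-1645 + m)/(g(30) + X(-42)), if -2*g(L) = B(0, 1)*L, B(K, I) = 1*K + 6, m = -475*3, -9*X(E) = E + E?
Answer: 4605/121 ≈ 38.058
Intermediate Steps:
X(E) = -2*E/9 (X(E) = -(E + E)/9 = -2*E/9)
m = -1425
B(K, I) = 6 + K (B(K, I) = K + 6 = 6 + K)
g(L) = -3*L (g(L) = -(6 + 0)*L/2 = -3*L)
(-1645 + m)/(g(30) + X(-42)) = (-1645 - 1425)/(-3*30 - 2/9*(-42)) = -3070/(-90 + 28/3) = -3070/(-242/3) = -3070*(-3/242) = 4605/121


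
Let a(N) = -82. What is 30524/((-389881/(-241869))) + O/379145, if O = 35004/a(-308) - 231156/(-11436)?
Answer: 109371387016371560397/5775826802572385 ≈ 18936.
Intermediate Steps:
O = -15889623/39073 (O = 35004/(-82) - 231156/(-11436) = 35004*(-1/82) - 231156*(-1/11436) = -17502/41 + 19263/953 = -15889623/39073 ≈ -406.67)
30524/((-389881/(-241869))) + O/379145 = 30524/((-389881/(-241869))) - 15889623/39073/379145 = 30524/((-389881*(-1/241869))) - 15889623/39073*1/379145 = 30524/(389881/241869) - 15889623/14814332585 = 30524*(241869/389881) - 15889623/14814332585 = 7382809356/389881 - 15889623/14814332585 = 109371387016371560397/5775826802572385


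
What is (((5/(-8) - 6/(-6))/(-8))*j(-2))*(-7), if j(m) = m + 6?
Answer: 21/16 ≈ 1.3125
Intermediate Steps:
j(m) = 6 + m
(((5/(-8) - 6/(-6))/(-8))*j(-2))*(-7) = (((5/(-8) - 6/(-6))/(-8))*(6 - 2))*(-7) = (((5*(-⅛) - 6*(-⅙))*(-⅛))*4)*(-7) = (((-5/8 + 1)*(-⅛))*4)*(-7) = (((3/8)*(-⅛))*4)*(-7) = -3/64*4*(-7) = -3/16*(-7) = 21/16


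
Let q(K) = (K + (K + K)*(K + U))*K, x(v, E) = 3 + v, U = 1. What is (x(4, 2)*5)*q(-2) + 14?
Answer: -126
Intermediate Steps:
q(K) = K*(K + 2*K*(1 + K)) (q(K) = (K + (K + K)*(K + 1))*K = (K + (2*K)*(1 + K))*K = (K + 2*K*(1 + K))*K = K*(K + 2*K*(1 + K)))
(x(4, 2)*5)*q(-2) + 14 = ((3 + 4)*5)*((-2)²*(3 + 2*(-2))) + 14 = (7*5)*(4*(3 - 4)) + 14 = 35*(4*(-1)) + 14 = 35*(-4) + 14 = -140 + 14 = -126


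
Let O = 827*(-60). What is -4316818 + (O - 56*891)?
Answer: -4416334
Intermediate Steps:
O = -49620
-4316818 + (O - 56*891) = -4316818 + (-49620 - 56*891) = -4316818 + (-49620 - 1*49896) = -4316818 + (-49620 - 49896) = -4316818 - 99516 = -4416334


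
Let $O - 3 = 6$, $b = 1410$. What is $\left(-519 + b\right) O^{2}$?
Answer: $72171$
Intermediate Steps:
$O = 9$ ($O = 3 + 6 = 9$)
$\left(-519 + b\right) O^{2} = \left(-519 + 1410\right) 9^{2} = 891 \cdot 81 = 72171$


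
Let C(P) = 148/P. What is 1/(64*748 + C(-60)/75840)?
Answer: 1137600/54459187163 ≈ 2.0889e-5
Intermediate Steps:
1/(64*748 + C(-60)/75840) = 1/(64*748 + (148/(-60))/75840) = 1/(47872 + (148*(-1/60))*(1/75840)) = 1/(47872 - 37/15*1/75840) = 1/(47872 - 37/1137600) = 1/(54459187163/1137600) = 1137600/54459187163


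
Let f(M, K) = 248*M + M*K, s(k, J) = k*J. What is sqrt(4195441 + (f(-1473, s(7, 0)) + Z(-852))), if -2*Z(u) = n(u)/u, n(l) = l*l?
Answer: sqrt(3830563) ≈ 1957.2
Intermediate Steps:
s(k, J) = J*k
n(l) = l**2
f(M, K) = 248*M + K*M
Z(u) = -u/2 (Z(u) = -u**2/(2*u) = -u/2)
sqrt(4195441 + (f(-1473, s(7, 0)) + Z(-852))) = sqrt(4195441 + (-1473*(248 + 0*7) - 1/2*(-852))) = sqrt(4195441 + (-1473*(248 + 0) + 426)) = sqrt(4195441 + (-1473*248 + 426)) = sqrt(4195441 + (-365304 + 426)) = sqrt(4195441 - 364878) = sqrt(3830563)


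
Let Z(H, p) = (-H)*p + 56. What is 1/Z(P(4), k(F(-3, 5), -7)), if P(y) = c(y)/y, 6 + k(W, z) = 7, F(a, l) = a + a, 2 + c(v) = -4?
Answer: 2/115 ≈ 0.017391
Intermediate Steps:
c(v) = -6 (c(v) = -2 - 4 = -6)
F(a, l) = 2*a
k(W, z) = 1 (k(W, z) = -6 + 7 = 1)
P(y) = -6/y
Z(H, p) = 56 - H*p (Z(H, p) = -H*p + 56 = 56 - H*p)
1/Z(P(4), k(F(-3, 5), -7)) = 1/(56 - 1*(-6/4)*1) = 1/(56 - 1*(-6*¼)*1) = 1/(56 - 1*(-3/2)*1) = 1/(56 + 3/2) = 1/(115/2) = 2/115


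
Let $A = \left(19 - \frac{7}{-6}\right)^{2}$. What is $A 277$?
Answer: $\frac{4055557}{36} \approx 1.1265 \cdot 10^{5}$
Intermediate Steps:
$A = \frac{14641}{36}$ ($A = \left(19 - - \frac{7}{6}\right)^{2} = \left(19 + \frac{7}{6}\right)^{2} = \left(\frac{121}{6}\right)^{2} = \frac{14641}{36} \approx 406.69$)
$A 277 = \frac{14641}{36} \cdot 277 = \frac{4055557}{36}$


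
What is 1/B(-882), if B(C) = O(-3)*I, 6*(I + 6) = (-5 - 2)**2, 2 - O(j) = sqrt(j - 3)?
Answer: 6/65 + 3*I*sqrt(6)/65 ≈ 0.092308 + 0.11305*I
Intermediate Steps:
O(j) = 2 - sqrt(-3 + j) (O(j) = 2 - sqrt(j - 3) = 2 - sqrt(-3 + j))
I = 13/6 (I = -6 + (-5 - 2)**2/6 = -6 + (1/6)*(-7)**2 = -6 + (1/6)*49 = -6 + 49/6 = 13/6 ≈ 2.1667)
B(C) = 13/3 - 13*I*sqrt(6)/6 (B(C) = (2 - sqrt(-3 - 3))*(13/6) = (2 - sqrt(-6))*(13/6) = (2 - I*sqrt(6))*(13/6) = 13/3 - 13*I*sqrt(6)/6)
1/B(-882) = 1/(13/3 - 13*I*sqrt(6)/6)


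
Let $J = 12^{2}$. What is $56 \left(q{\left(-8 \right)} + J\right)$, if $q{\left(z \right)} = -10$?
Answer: $7504$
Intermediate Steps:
$J = 144$
$56 \left(q{\left(-8 \right)} + J\right) = 56 \left(-10 + 144\right) = 56 \cdot 134 = 7504$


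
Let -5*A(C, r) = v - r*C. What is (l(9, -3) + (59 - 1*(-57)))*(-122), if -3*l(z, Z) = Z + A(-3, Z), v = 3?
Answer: -71126/5 ≈ -14225.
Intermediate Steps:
A(C, r) = -⅗ + C*r/5 (A(C, r) = -(3 - r*C)/5 = -(3 - C*r)/5 = -⅗ + C*r/5)
l(z, Z) = ⅕ - 2*Z/15 (l(z, Z) = -(Z + (-⅗ + (⅕)*(-3)*Z))/3 = -(Z + (-⅗ - 3*Z/5))/3 = -(-⅗ + 2*Z/5)/3 = ⅕ - 2*Z/15)
(l(9, -3) + (59 - 1*(-57)))*(-122) = ((⅕ - 2/15*(-3)) + (59 - 1*(-57)))*(-122) = ((⅕ + ⅖) + (59 + 57))*(-122) = (⅗ + 116)*(-122) = (583/5)*(-122) = -71126/5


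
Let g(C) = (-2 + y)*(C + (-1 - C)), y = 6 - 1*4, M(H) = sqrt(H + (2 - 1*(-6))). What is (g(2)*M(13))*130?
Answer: 0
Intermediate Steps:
M(H) = sqrt(8 + H) (M(H) = sqrt(H + (2 + 6)) = sqrt(H + 8) = sqrt(8 + H))
y = 2 (y = 6 - 4 = 2)
g(C) = 0 (g(C) = (-2 + 2)*(C + (-1 - C)) = 0*(-1) = 0)
(g(2)*M(13))*130 = (0*sqrt(8 + 13))*130 = (0*sqrt(21))*130 = 0*130 = 0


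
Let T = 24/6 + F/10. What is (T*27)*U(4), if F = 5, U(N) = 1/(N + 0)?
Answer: 243/8 ≈ 30.375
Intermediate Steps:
U(N) = 1/N
T = 9/2 (T = 24/6 + 5/10 = 24*(1/6) + 5*(1/10) = 4 + 1/2 = 9/2 ≈ 4.5000)
(T*27)*U(4) = ((9/2)*27)/4 = (243/2)*(1/4) = 243/8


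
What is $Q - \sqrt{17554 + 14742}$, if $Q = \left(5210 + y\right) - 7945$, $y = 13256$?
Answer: $10521 - 2 \sqrt{8074} \approx 10341.0$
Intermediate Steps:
$Q = 10521$ ($Q = \left(5210 + 13256\right) - 7945 = 18466 - 7945 = 10521$)
$Q - \sqrt{17554 + 14742} = 10521 - \sqrt{17554 + 14742} = 10521 - \sqrt{32296} = 10521 - 2 \sqrt{8074}$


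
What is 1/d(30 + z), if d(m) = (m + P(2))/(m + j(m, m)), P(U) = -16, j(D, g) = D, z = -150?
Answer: 30/17 ≈ 1.7647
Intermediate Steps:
d(m) = (-16 + m)/(2*m) (d(m) = (m - 16)/(m + m) = (-16 + m)/((2*m)) = (-16 + m)*(1/(2*m)) = (-16 + m)/(2*m))
1/d(30 + z) = 1/((-16 + (30 - 150))/(2*(30 - 150))) = 1/((1/2)*(-16 - 120)/(-120)) = 1/((1/2)*(-1/120)*(-136)) = 1/(17/30) = 30/17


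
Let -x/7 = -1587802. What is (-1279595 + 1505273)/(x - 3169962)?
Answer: 112839/3972326 ≈ 0.028406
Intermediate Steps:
x = 11114614 (x = -7*(-1587802) = 11114614)
(-1279595 + 1505273)/(x - 3169962) = (-1279595 + 1505273)/(11114614 - 3169962) = 225678/7944652 = 225678*(1/7944652) = 112839/3972326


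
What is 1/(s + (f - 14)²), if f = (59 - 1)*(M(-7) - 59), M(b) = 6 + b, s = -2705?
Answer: 1/12205331 ≈ 8.1931e-8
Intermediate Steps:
f = -3480 (f = (59 - 1)*((6 - 7) - 59) = 58*(-1 - 59) = 58*(-60) = -3480)
1/(s + (f - 14)²) = 1/(-2705 + (-3480 - 14)²) = 1/(-2705 + (-3494)²) = 1/(-2705 + 12208036) = 1/12205331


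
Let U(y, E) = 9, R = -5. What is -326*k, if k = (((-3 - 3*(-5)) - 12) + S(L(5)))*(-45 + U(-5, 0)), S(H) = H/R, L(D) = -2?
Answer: 23472/5 ≈ 4694.4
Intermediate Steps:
S(H) = -H/5 (S(H) = H/(-5) = H*(-⅕) = -H/5)
k = -72/5 (k = (((-3 - 3*(-5)) - 12) - ⅕*(-2))*(-45 + 9) = (((-3 + 15) - 12) + ⅖)*(-36) = ((12 - 12) + ⅖)*(-36) = (0 + ⅖)*(-36) = (⅖)*(-36) = -72/5 ≈ -14.400)
-326*k = -326*(-72/5) = 23472/5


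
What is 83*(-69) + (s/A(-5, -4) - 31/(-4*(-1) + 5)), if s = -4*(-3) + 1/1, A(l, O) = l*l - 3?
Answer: -1134511/198 ≈ -5729.9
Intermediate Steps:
A(l, O) = -3 + l² (A(l, O) = l² - 3 = -3 + l²)
s = 13 (s = 12 + 1 = 13)
83*(-69) + (s/A(-5, -4) - 31/(-4*(-1) + 5)) = 83*(-69) + (13/(-3 + (-5)²) - 31/(-4*(-1) + 5)) = -5727 + (13/(-3 + 25) - 31/(4 + 5)) = -5727 + (13/22 - 31/9) = -5727 - 565/198 = -1134511/198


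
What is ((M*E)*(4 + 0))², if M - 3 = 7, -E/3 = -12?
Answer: 2073600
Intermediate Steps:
E = 36 (E = -3*(-12) = 36)
M = 10 (M = 3 + 7 = 10)
((M*E)*(4 + 0))² = ((10*36)*(4 + 0))² = (360*4)² = 1440² = 2073600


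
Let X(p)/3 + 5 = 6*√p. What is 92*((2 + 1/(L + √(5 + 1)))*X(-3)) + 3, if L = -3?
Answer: -1377 + 460*√6 - 1656*I*√2 + 1656*I*√3 ≈ -250.23 + 526.34*I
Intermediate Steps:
X(p) = -15 + 18*√p (X(p) = -15 + 3*(6*√p) = -15 + 18*√p)
92*((2 + 1/(L + √(5 + 1)))*X(-3)) + 3 = 92*((2 + 1/(-3 + √(5 + 1)))*(-15 + 18*√(-3))) + 3 = 92*((2 + 1/(-3 + √6))*(-15 + 18*(I*√3))) + 3 = 92*((2 + 1/(-3 + √6))*(-15 + 18*I*√3)) + 3 = 92*((-15 + 18*I*√3)*(2 + 1/(-3 + √6))) + 3 = 92*(-15 + 18*I*√3)*(2 + 1/(-3 + √6)) + 3 = 3 + 92*(-15 + 18*I*√3)*(2 + 1/(-3 + √6))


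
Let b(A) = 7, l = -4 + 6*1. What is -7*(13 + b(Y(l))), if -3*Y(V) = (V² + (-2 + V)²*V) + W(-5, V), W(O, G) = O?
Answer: -140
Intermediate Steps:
l = 2 (l = -4 + 6 = 2)
Y(V) = 5/3 - V²/3 - V*(-2 + V)²/3 (Y(V) = -((V² + (-2 + V)²*V) - 5)/3 = -((V² + V*(-2 + V)²) - 5)/3 = -(-5 + V² + V*(-2 + V)²)/3 = 5/3 - V²/3 - V*(-2 + V)²/3)
-7*(13 + b(Y(l))) = -7*(13 + 7) = -7*20 = -140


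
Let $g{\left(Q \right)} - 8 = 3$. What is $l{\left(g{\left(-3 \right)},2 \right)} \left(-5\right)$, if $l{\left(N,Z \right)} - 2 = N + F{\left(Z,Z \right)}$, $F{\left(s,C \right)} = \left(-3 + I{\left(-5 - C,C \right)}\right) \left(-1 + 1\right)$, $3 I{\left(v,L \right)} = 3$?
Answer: $-65$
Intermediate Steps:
$g{\left(Q \right)} = 11$ ($g{\left(Q \right)} = 8 + 3 = 11$)
$I{\left(v,L \right)} = 1$ ($I{\left(v,L \right)} = \frac{1}{3} \cdot 3 = 1$)
$F{\left(s,C \right)} = 0$ ($F{\left(s,C \right)} = \left(-3 + 1\right) \left(-1 + 1\right) = \left(-2\right) 0 = 0$)
$l{\left(N,Z \right)} = 2 + N$ ($l{\left(N,Z \right)} = 2 + \left(N + 0\right) = 2 + N$)
$l{\left(g{\left(-3 \right)},2 \right)} \left(-5\right) = \left(2 + 11\right) \left(-5\right) = 13 \left(-5\right) = -65$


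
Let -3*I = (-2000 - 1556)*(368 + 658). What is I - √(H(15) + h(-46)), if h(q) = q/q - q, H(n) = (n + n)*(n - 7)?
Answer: 1216152 - √287 ≈ 1.2161e+6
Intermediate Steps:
H(n) = 2*n*(-7 + n) (H(n) = (2*n)*(-7 + n) = 2*n*(-7 + n))
I = 1216152 (I = -(-2000 - 1556)*(368 + 658)/3 = -(-3556)*1026/3 = -⅓*(-3648456) = 1216152)
h(q) = 1 - q
I - √(H(15) + h(-46)) = 1216152 - √(2*15*(-7 + 15) + (1 - 1*(-46))) = 1216152 - √(2*15*8 + (1 + 46)) = 1216152 - √(240 + 47) = 1216152 - √287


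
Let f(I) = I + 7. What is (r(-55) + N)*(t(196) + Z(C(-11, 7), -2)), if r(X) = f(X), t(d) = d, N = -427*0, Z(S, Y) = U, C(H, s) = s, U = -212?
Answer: 768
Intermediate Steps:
f(I) = 7 + I
Z(S, Y) = -212
N = 0
r(X) = 7 + X
(r(-55) + N)*(t(196) + Z(C(-11, 7), -2)) = ((7 - 55) + 0)*(196 - 212) = (-48 + 0)*(-16) = -48*(-16) = 768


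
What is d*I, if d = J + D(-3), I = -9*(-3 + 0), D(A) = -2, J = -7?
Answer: -243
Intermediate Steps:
I = 27 (I = -9*(-3) = 27)
d = -9 (d = -7 - 2 = -9)
d*I = -9*27 = -243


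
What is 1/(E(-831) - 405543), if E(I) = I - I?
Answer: -1/405543 ≈ -2.4658e-6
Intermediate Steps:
E(I) = 0
1/(E(-831) - 405543) = 1/(0 - 405543) = 1/(-405543) = -1/405543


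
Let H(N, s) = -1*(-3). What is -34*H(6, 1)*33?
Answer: -3366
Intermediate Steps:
H(N, s) = 3
-34*H(6, 1)*33 = -34*3*33 = -102*33 = -3366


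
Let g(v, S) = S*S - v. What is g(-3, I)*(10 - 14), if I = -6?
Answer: -156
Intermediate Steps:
g(v, S) = S**2 - v
g(-3, I)*(10 - 14) = ((-6)**2 - 1*(-3))*(10 - 14) = (36 + 3)*(-4) = 39*(-4) = -156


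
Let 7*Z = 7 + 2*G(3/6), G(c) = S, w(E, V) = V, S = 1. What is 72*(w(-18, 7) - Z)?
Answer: 2880/7 ≈ 411.43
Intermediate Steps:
G(c) = 1
Z = 9/7 (Z = (7 + 2*1)/7 = (7 + 2)/7 = (⅐)*9 = 9/7 ≈ 1.2857)
72*(w(-18, 7) - Z) = 72*(7 - 1*9/7) = 72*(7 - 9/7) = 72*(40/7) = 2880/7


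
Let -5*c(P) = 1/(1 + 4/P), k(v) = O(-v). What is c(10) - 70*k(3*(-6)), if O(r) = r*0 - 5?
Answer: 2449/7 ≈ 349.86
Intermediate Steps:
O(r) = -5 (O(r) = 0 - 5 = -5)
k(v) = -5
c(P) = -1/(5*(1 + 4/P))
c(10) - 70*k(3*(-6)) = -1*10/(20 + 5*10) - 70*(-5) = -1*10/(20 + 50) + 350 = -1*10/70 + 350 = -1*10*1/70 + 350 = -1/7 + 350 = 2449/7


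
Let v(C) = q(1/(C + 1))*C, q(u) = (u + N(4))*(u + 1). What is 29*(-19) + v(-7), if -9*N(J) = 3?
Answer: -6577/12 ≈ -548.08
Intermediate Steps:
N(J) = -⅓ (N(J) = -⅑*3 = -⅓)
q(u) = (1 + u)*(-⅓ + u) (q(u) = (u - ⅓)*(u + 1) = (-⅓ + u)*(1 + u) = (1 + u)*(-⅓ + u))
v(C) = C*(-⅓ + (1 + C)⁻² + 2/(3*(1 + C))) (v(C) = (-⅓ + (1/(C + 1))² + 2/(3*(C + 1)))*C = (-⅓ + (1/(1 + C))² + 2/(3*(1 + C)))*C = (-⅓ + (1 + C)⁻² + 2/(3*(1 + C)))*C = C*(-⅓ + (1 + C)⁻² + 2/(3*(1 + C))))
29*(-19) + v(-7) = 29*(-19) + (⅓)*(-7)*(4 - 1*(-7)²)/(1 + (-7)² + 2*(-7)) = -551 + (⅓)*(-7)*(4 - 1*49)/(1 + 49 - 14) = -551 + (⅓)*(-7)*(4 - 49)/36 = -551 + (⅓)*(-7)*(1/36)*(-45) = -551 + 35/12 = -6577/12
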